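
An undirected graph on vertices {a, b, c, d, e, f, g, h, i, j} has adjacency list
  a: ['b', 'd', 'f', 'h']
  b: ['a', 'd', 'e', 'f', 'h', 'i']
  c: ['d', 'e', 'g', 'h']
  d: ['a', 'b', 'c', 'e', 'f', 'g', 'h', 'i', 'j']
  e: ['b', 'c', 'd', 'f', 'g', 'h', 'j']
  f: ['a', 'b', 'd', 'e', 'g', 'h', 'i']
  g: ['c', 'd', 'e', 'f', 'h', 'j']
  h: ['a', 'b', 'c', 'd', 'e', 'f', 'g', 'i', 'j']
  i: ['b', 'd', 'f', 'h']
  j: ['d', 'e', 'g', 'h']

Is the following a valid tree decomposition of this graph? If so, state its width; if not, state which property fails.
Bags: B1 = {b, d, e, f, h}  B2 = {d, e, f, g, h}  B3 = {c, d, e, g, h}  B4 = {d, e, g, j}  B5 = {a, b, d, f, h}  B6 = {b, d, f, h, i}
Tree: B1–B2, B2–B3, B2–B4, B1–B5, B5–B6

No — edge (h,j) lies in no bag.

A tree decomposition must satisfy three properties: every vertex lies in some bag; for every edge, both endpoints lie together in some bag; and for every vertex, the bags containing it form a connected subtree. Here edge (h,j) lies in no bag, so the decomposition is invalid.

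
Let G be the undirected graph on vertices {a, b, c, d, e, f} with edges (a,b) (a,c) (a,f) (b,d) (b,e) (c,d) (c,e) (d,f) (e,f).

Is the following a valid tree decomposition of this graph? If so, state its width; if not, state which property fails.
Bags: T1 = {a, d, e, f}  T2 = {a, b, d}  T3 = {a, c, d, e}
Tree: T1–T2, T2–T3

No — edge (e,b) lies in no bag.

A tree decomposition must satisfy three properties: every vertex lies in some bag; for every edge, both endpoints lie together in some bag; and for every vertex, the bags containing it form a connected subtree. Here edge (e,b) lies in no bag, so the decomposition is invalid.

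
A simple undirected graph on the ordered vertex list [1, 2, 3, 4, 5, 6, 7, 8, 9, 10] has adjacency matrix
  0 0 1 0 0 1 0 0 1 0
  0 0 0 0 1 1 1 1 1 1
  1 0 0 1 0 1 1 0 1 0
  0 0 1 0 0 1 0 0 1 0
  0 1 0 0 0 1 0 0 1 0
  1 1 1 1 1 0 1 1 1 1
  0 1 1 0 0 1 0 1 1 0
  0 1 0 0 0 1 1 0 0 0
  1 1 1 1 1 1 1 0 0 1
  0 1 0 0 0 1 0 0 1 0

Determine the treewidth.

3

A width-3 tree decomposition is:
Bags: B1 = {2, 5, 6, 9}  B2 = {2, 6, 7, 9}  B3 = {3, 6, 7, 9}  B4 = {2, 6, 9, 10}  B5 = {1, 3, 6, 9}  B6 = {3, 4, 6, 9}  B7 = {2, 6, 7, 8}
Tree: B1–B2, B2–B3, B1–B4, B3–B5, B5–B6, B2–B7
Every bag has size at most 4, so the width is 4 − 1 = 3 and tw(G) ≤ 3. For the lower bound, the 4 vertices {2, 6, 7, 8} are pairwise adjacent, and any tree decomposition puts a clique entirely inside one bag — forcing width ≥ 3. Combining the bounds, tw(G) = 3.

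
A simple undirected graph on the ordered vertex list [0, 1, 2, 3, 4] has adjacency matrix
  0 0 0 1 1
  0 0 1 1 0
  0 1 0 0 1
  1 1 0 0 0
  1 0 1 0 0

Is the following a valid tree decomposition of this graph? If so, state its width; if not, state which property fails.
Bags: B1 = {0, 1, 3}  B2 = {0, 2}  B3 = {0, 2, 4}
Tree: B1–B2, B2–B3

No — edge (1,2) lies in no bag.

A tree decomposition must satisfy three properties: every vertex lies in some bag; for every edge, both endpoints lie together in some bag; and for every vertex, the bags containing it form a connected subtree. Here edge (1,2) lies in no bag, so the decomposition is invalid.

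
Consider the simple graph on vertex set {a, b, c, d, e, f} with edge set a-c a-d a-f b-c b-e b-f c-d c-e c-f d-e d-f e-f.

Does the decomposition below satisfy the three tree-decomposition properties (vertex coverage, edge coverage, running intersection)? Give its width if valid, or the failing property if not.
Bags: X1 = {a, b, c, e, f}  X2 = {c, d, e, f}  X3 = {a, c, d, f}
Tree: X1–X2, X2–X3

No — bags containing vertex a are not connected in the tree.

A tree decomposition must satisfy three properties: every vertex lies in some bag; for every edge, both endpoints lie together in some bag; and for every vertex, the bags containing it form a connected subtree. Here bags containing vertex a are not connected in the tree, so the decomposition is invalid.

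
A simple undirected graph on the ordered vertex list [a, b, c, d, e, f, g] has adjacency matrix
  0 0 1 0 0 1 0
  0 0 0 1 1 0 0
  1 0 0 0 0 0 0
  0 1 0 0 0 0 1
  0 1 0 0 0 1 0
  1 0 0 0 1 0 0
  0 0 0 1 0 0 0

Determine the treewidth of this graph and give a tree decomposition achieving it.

Treewidth 1.
One optimal decomposition is:
Bags: B1 = {d, g}  B2 = {b, d}  B3 = {b, e}  B4 = {e, f}  B5 = {a, f}  B6 = {a, c}
Tree: B1–B2, B2–B3, B3–B4, B4–B5, B5–B6

The largest bag has 2 vertices, giving width 1; this decomposition certifies tw(G) ≤ 1. Any graph with an edge has treewidth ≥ 1, and G has the edge g–d. Therefore the treewidth is 1.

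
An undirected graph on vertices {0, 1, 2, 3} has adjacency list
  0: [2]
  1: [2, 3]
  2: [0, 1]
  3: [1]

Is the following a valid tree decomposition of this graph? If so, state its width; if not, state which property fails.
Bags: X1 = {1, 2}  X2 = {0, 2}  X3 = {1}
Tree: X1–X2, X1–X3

A tree decomposition must satisfy three properties: every vertex lies in some bag; for every edge, both endpoints lie together in some bag; and for every vertex, the bags containing it form a connected subtree. Here vertex 3 appears in no bag, so the decomposition is invalid.

No — vertex 3 appears in no bag.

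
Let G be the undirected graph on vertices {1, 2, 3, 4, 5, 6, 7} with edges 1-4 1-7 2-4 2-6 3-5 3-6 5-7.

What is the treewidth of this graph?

A width-2 tree decomposition is:
Bags: B1 = {2, 4, 6}  B2 = {3, 4, 6}  B3 = {3, 4, 5}  B4 = {4, 5, 7}  B5 = {1, 4, 7}
Tree: B1–B2, B2–B3, B3–B4, B4–B5
Every bag has size at most 3, so the width is 3 − 1 = 2 and tw(G) ≤ 2. Since 4–2–6–3–5–7–1–4 is a cycle in G, G is not acyclic. Forests are exactly the graphs of treewidth ≤ 1, so tw(G) ≥ 2. The upper and lower bounds meet at 2, so that is the treewidth.

2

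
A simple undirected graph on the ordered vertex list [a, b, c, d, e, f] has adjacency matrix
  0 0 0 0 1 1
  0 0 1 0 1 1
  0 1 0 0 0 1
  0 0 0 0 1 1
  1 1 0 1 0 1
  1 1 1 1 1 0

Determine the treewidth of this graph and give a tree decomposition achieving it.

The largest bag has 3 vertices, giving width 2; this decomposition certifies tw(G) ≤ 2. On the other hand G contains the 3-clique {d, e, f}. A clique must lie in a single bag of any decomposition, so no decomposition can have width below 2. The upper and lower bounds meet at 2, so that is the treewidth.

Treewidth 2.
Bags: B1 = {b, c, f}  B2 = {b, e, f}  B3 = {d, e, f}  B4 = {a, e, f}
Tree: B1–B2, B2–B3, B3–B4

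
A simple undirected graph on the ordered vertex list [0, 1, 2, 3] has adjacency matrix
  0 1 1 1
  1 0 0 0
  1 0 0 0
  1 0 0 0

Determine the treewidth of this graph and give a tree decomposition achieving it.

Treewidth 1.
One such decomposition:
Bags: B1 = {0, 3}  B2 = {0, 1}  B3 = {0, 2}
Tree: B1–B2, B2–B3

Each bag holds 2 vertices, so the decomposition has width 1, which upper-bounds the treewidth. Since G has at least one edge (e.g. 3–0), it is not an edgeless graph, so tw(G) ≥ 1. Therefore the treewidth is 1.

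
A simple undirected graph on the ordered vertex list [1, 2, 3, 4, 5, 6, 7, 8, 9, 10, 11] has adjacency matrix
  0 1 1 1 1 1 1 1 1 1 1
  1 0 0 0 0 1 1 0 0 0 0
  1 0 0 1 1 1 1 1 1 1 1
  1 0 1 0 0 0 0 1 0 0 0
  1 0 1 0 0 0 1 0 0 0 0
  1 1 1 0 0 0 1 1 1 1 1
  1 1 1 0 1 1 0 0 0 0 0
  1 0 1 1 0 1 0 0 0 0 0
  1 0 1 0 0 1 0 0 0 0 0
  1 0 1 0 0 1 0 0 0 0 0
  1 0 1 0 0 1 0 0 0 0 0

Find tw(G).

3

A width-3 tree decomposition is:
Bags: B1 = {1, 3, 6, 9}  B2 = {1, 3, 6, 8}  B3 = {1, 3, 4, 8}  B4 = {1, 3, 6, 7}  B5 = {1, 3, 6, 10}  B6 = {1, 3, 6, 11}  B7 = {1, 2, 6, 7}  B8 = {1, 3, 5, 7}
Tree: B1–B2, B2–B3, B2–B4, B2–B5, B4–B6, B4–B7, B4–B8
The largest bag has 4 vertices, giving width 3; this decomposition certifies tw(G) ≤ 3. For the lower bound, the 4 vertices {1, 2, 6, 7} are pairwise adjacent, and any tree decomposition puts a clique entirely inside one bag — forcing width ≥ 3. The upper and lower bounds meet at 3, so that is the treewidth.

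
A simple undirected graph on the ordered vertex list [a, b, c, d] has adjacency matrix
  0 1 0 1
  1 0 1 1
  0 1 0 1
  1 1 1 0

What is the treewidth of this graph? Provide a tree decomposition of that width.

Treewidth 2.
One optimal decomposition is:
Bags: B1 = {a, b, d}  B2 = {b, c, d}
Tree: B1–B2

Each bag holds 3 vertices, so the decomposition has width 2, which upper-bounds the treewidth. Conversely, {b, c, d} is a clique of size 3, and the vertices of any clique must share a bag in every tree decomposition; so some bag has ≥ 3 vertices and tw(G) ≥ 2. Combining the bounds, tw(G) = 2.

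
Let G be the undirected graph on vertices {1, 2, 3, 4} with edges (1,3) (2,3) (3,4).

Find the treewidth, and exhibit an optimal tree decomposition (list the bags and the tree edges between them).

Treewidth 1.
One optimal decomposition is:
Bags: B1 = {1, 3}  B2 = {2, 3}  B3 = {3, 4}
Tree: B1–B2, B2–B3

Every bag has size at most 2, so the width is 2 − 1 = 1 and tw(G) ≤ 1. Any graph with an edge has treewidth ≥ 1, and G has the edge 1–3. The upper and lower bounds meet at 1, so that is the treewidth.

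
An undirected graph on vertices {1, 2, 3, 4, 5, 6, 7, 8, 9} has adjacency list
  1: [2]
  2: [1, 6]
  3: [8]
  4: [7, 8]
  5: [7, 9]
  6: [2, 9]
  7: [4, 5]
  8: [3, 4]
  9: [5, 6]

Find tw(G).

A width-1 tree decomposition is:
Bags: B1 = {3, 8}  B2 = {4, 8}  B3 = {4, 7}  B4 = {5, 7}  B5 = {5, 9}  B6 = {6, 9}  B7 = {2, 6}  B8 = {1, 2}
Tree: B1–B2, B2–B3, B3–B4, B4–B5, B5–B6, B6–B7, B7–B8
Each bag holds 2 vertices, so the decomposition has width 1, which upper-bounds the treewidth. Any graph with an edge has treewidth ≥ 1, and G has the edge 3–8. The upper and lower bounds meet at 1, so that is the treewidth.

1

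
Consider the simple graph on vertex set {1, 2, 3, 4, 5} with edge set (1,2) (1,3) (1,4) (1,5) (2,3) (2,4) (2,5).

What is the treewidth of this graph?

A width-2 tree decomposition is:
Bags: B1 = {1, 2, 4}  B2 = {1, 2, 5}  B3 = {1, 2, 3}
Tree: B1–B2, B1–B3
Every bag has size at most 3, so the width is 3 − 1 = 2 and tw(G) ≤ 2. For the lower bound, the 3 vertices {1, 2, 3} are pairwise adjacent, and any tree decomposition puts a clique entirely inside one bag — forcing width ≥ 2. Hence tw(G) = 2 exactly.

2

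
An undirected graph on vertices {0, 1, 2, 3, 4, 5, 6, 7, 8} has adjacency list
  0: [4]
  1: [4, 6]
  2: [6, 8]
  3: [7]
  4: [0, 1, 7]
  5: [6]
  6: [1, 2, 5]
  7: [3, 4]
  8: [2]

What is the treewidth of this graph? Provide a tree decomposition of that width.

Treewidth 1.
One optimal decomposition is:
Bags: B1 = {2, 6}  B2 = {1, 6}  B3 = {2, 8}  B4 = {5, 6}  B5 = {1, 4}  B6 = {0, 4}  B7 = {4, 7}  B8 = {3, 7}
Tree: B1–B2, B1–B3, B1–B4, B2–B5, B5–B6, B5–B7, B7–B8

Every bag has size at most 2, so the width is 2 − 1 = 1 and tw(G) ≤ 1. Since G has at least one edge (e.g. 6–2), it is not an edgeless graph, so tw(G) ≥ 1. Hence tw(G) = 1 exactly.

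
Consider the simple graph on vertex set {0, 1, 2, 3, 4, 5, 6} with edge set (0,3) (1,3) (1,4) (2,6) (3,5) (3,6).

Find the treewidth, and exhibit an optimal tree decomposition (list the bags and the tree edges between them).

The largest bag has 2 vertices, giving width 1; this decomposition certifies tw(G) ≤ 1. G has an edge, so its treewidth is at least 1. Therefore the treewidth is 1.

Treewidth 1.
Bags: B1 = {1, 3}  B2 = {3, 5}  B3 = {3, 6}  B4 = {2, 6}  B5 = {0, 3}  B6 = {1, 4}
Tree: B1–B2, B1–B3, B3–B4, B2–B5, B1–B6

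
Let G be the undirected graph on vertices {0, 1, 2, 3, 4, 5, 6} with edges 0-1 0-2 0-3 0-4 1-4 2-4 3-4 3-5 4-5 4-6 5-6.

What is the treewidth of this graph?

A width-2 tree decomposition is:
Bags: B1 = {3, 4, 5}  B2 = {0, 3, 4}  B3 = {0, 1, 4}  B4 = {4, 5, 6}  B5 = {0, 2, 4}
Tree: B1–B2, B2–B3, B1–B4, B2–B5
The largest bag has 3 vertices, giving width 2; this decomposition certifies tw(G) ≤ 2. Conversely, {0, 1, 4} is a clique of size 3, and the vertices of any clique must share a bag in every tree decomposition; so some bag has ≥ 3 vertices and tw(G) ≥ 2. Therefore the treewidth is 2.

2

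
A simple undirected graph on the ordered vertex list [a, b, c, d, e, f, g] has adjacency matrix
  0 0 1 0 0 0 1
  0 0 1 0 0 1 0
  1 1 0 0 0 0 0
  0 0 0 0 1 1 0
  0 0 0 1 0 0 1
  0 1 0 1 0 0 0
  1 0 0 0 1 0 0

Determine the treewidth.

A width-2 tree decomposition is:
Bags: B1 = {a, c, g}  B2 = {b, c, g}  B3 = {b, f, g}  B4 = {d, f, g}  B5 = {d, e, g}
Tree: B1–B2, B2–B3, B3–B4, B4–B5
The largest bag has 3 vertices, giving width 2; this decomposition certifies tw(G) ≤ 2. The edges g–a–c–b–f–d–e–g form a cycle, so G is not a tree and its treewidth is at least 2. Combining the bounds, tw(G) = 2.

2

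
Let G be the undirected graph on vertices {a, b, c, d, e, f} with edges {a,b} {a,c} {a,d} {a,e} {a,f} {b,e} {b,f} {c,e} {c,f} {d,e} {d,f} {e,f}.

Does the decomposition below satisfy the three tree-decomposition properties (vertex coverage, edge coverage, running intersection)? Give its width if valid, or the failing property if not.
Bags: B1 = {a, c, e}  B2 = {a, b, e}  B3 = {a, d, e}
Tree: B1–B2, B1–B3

A tree decomposition must satisfy three properties: every vertex lies in some bag; for every edge, both endpoints lie together in some bag; and for every vertex, the bags containing it form a connected subtree. Here vertex f appears in no bag, so the decomposition is invalid.

No — vertex f appears in no bag.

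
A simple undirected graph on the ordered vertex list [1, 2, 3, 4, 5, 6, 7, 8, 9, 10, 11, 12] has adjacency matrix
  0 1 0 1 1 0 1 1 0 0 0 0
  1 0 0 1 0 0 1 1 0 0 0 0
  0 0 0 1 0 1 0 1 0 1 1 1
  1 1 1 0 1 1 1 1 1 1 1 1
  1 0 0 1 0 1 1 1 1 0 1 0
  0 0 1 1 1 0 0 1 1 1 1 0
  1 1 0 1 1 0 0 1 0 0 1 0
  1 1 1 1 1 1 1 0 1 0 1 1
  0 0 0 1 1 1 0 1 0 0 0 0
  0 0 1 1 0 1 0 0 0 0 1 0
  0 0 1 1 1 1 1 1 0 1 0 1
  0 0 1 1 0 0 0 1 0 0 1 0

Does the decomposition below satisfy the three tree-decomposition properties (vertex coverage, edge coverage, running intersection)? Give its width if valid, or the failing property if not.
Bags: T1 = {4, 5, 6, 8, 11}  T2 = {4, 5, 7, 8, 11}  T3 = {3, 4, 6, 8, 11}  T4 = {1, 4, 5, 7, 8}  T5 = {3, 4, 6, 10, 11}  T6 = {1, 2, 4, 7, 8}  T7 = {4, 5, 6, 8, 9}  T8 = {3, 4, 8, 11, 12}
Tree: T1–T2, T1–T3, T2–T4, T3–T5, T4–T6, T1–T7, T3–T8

Checking the three conditions: (i) the bags cover all of {1, 2, 3, 4, 5, 6, 7, 8, 9, 10, 11, 12}; (ii) for each edge, some bag contains both endpoints; (iii) the bags containing any fixed vertex form a subtree. All hold, so the decomposition is valid with width 5 − 1 = 4.

Yes; width 4.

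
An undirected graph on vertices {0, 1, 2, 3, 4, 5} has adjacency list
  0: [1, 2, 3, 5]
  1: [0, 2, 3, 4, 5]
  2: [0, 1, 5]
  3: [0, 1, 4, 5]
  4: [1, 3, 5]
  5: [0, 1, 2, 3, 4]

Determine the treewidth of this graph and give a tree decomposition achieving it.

The largest bag has 4 vertices, giving width 3; this decomposition certifies tw(G) ≤ 3. On the other hand G contains the 4-clique {0, 1, 2, 5}. A clique must lie in a single bag of any decomposition, so no decomposition can have width below 3. Hence tw(G) = 3 exactly.

Treewidth 3.
One optimal decomposition is:
Bags: B1 = {0, 1, 2, 5}  B2 = {0, 1, 3, 5}  B3 = {1, 3, 4, 5}
Tree: B1–B2, B2–B3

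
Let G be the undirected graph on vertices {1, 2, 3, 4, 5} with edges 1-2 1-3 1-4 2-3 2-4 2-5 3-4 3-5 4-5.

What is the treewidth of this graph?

3

A width-3 tree decomposition is:
Bags: B1 = {1, 2, 3, 4}  B2 = {2, 3, 4, 5}
Tree: B1–B2
Each bag holds 4 vertices, so the decomposition has width 3, which upper-bounds the treewidth. On the other hand G contains the 4-clique {1, 2, 3, 4}. A clique must lie in a single bag of any decomposition, so no decomposition can have width below 3. Combining the bounds, tw(G) = 3.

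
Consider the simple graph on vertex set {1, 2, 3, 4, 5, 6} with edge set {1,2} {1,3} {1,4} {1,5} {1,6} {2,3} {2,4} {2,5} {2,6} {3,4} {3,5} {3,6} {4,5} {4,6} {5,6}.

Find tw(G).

5

A width-5 tree decomposition is:
Bags: B1 = {1, 2, 3, 4, 5, 6}
Tree: (single bag)
A single bag containing all 6 vertices is trivially a valid decomposition of width 5. Conversely, {1, 2, 3, 4, 5, 6} is a clique of size 6, and the vertices of any clique must share a bag in every tree decomposition; so some bag has ≥ 6 vertices and tw(G) ≥ 5. The upper and lower bounds meet at 5, so that is the treewidth.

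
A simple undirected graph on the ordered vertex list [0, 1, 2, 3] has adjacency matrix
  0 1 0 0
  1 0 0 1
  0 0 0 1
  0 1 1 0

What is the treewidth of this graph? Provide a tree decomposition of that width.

Every bag has size at most 2, so the width is 2 − 1 = 1 and tw(G) ≤ 1. G has an edge, so its treewidth is at least 1. Hence tw(G) = 1 exactly.

Treewidth 1.
One optimal decomposition is:
Bags: B1 = {1, 3}  B2 = {2, 3}  B3 = {0, 1}
Tree: B1–B2, B1–B3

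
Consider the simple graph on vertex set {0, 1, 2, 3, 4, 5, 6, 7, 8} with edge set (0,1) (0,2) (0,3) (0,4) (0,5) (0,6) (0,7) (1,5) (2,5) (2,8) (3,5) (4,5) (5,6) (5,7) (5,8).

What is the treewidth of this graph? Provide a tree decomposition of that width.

Treewidth 2.
One optimal decomposition is:
Bags: B1 = {0, 2, 5}  B2 = {0, 5, 7}  B3 = {2, 5, 8}  B4 = {0, 3, 5}  B5 = {0, 4, 5}  B6 = {0, 1, 5}  B7 = {0, 5, 6}
Tree: B1–B2, B1–B3, B2–B4, B1–B5, B4–B6, B5–B7

The largest bag has 3 vertices, giving width 2; this decomposition certifies tw(G) ≤ 2. Conversely, {0, 1, 5} is a clique of size 3, and the vertices of any clique must share a bag in every tree decomposition; so some bag has ≥ 3 vertices and tw(G) ≥ 2. Therefore the treewidth is 2.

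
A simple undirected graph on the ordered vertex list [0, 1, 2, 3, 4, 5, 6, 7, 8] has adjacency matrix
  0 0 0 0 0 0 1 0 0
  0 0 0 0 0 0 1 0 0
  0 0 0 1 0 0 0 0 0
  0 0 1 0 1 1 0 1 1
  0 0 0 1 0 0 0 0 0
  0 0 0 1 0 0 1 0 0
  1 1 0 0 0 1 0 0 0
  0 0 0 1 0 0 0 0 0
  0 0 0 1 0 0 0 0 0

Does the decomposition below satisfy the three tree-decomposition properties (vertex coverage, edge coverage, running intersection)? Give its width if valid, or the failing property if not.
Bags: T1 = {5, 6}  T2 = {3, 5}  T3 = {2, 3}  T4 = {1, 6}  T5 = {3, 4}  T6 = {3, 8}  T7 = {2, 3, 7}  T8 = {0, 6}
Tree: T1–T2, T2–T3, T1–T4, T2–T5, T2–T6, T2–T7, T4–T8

No — bags containing vertex 2 are not connected in the tree.

A tree decomposition must satisfy three properties: every vertex lies in some bag; for every edge, both endpoints lie together in some bag; and for every vertex, the bags containing it form a connected subtree. Here bags containing vertex 2 are not connected in the tree, so the decomposition is invalid.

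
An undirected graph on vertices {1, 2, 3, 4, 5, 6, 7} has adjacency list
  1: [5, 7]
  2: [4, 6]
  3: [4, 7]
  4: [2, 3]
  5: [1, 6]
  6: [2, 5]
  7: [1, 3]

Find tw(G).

2

A width-2 tree decomposition is:
Bags: B1 = {2, 3, 4}  B2 = {2, 3, 6}  B3 = {3, 5, 6}  B4 = {1, 3, 5}  B5 = {1, 3, 7}
Tree: B1–B2, B2–B3, B3–B4, B4–B5
Every bag has size at most 3, so the width is 3 − 1 = 2 and tw(G) ≤ 2. For the lower bound, G contains the cycle 3–4–2–6–5–1–7–3, so G is not a forest; only forests have treewidth ≤ 1, hence tw(G) ≥ 2. Hence tw(G) = 2 exactly.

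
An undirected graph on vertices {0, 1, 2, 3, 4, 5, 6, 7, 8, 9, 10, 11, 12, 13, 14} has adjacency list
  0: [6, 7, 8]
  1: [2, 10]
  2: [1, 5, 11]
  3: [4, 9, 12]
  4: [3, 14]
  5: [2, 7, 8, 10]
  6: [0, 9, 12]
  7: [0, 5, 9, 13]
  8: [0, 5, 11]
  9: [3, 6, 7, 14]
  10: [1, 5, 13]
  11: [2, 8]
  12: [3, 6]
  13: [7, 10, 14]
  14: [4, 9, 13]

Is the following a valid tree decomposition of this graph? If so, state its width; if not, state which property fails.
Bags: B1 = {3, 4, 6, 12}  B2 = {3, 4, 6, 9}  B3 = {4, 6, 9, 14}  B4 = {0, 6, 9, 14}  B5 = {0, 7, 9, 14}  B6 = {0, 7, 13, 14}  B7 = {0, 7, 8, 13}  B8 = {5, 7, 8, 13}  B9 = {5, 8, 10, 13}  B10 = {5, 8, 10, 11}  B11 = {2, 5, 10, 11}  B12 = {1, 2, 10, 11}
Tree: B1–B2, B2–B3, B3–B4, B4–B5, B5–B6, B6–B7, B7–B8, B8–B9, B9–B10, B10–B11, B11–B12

Every vertex of G appears in some bag (union = {0, 1, 2, 3, 4, 5, 6, 7, 8, 9, 10, 11, 12, 13, 14}); every edge is covered by a bag; and for each vertex v the set of bags containing v is connected in the bag tree. The decomposition is therefore valid. The largest bag has 4 vertices, so the width is 3.

Yes; width 3.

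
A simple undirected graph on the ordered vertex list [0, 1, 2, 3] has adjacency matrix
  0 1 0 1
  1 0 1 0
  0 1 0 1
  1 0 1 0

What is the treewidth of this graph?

2

A width-2 tree decomposition is:
Bags: B1 = {0, 2, 3}  B2 = {0, 1, 2}
Tree: B1–B2
Each bag holds 3 vertices, so the decomposition has width 2, which upper-bounds the treewidth. For the lower bound, G contains the cycle 0–3–2–1–0, so G is not a forest; only forests have treewidth ≤ 1, hence tw(G) ≥ 2. The upper and lower bounds meet at 2, so that is the treewidth.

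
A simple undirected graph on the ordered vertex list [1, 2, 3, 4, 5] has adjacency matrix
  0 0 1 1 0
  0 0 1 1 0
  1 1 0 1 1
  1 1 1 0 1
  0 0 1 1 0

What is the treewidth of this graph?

A width-2 tree decomposition is:
Bags: B1 = {1, 3, 4}  B2 = {2, 3, 4}  B3 = {3, 4, 5}
Tree: B1–B2, B1–B3
Every bag has size at most 3, so the width is 3 − 1 = 2 and tw(G) ≤ 2. For the lower bound, the 3 vertices {1, 3, 4} are pairwise adjacent, and any tree decomposition puts a clique entirely inside one bag — forcing width ≥ 2. The upper and lower bounds meet at 2, so that is the treewidth.

2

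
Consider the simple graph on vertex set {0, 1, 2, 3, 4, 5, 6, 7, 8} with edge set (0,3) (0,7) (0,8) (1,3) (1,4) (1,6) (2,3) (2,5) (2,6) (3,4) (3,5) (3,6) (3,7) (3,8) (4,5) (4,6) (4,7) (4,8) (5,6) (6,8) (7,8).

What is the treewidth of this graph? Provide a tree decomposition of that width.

The largest bag has 4 vertices, giving width 3; this decomposition certifies tw(G) ≤ 3. For the lower bound, the 4 vertices {0, 3, 7, 8} are pairwise adjacent, and any tree decomposition puts a clique entirely inside one bag — forcing width ≥ 3. Hence tw(G) = 3 exactly.

Treewidth 3.
One such decomposition:
Bags: B1 = {3, 4, 6, 8}  B2 = {3, 4, 7, 8}  B3 = {1, 3, 4, 6}  B4 = {3, 4, 5, 6}  B5 = {2, 3, 5, 6}  B6 = {0, 3, 7, 8}
Tree: B1–B2, B1–B3, B3–B4, B4–B5, B2–B6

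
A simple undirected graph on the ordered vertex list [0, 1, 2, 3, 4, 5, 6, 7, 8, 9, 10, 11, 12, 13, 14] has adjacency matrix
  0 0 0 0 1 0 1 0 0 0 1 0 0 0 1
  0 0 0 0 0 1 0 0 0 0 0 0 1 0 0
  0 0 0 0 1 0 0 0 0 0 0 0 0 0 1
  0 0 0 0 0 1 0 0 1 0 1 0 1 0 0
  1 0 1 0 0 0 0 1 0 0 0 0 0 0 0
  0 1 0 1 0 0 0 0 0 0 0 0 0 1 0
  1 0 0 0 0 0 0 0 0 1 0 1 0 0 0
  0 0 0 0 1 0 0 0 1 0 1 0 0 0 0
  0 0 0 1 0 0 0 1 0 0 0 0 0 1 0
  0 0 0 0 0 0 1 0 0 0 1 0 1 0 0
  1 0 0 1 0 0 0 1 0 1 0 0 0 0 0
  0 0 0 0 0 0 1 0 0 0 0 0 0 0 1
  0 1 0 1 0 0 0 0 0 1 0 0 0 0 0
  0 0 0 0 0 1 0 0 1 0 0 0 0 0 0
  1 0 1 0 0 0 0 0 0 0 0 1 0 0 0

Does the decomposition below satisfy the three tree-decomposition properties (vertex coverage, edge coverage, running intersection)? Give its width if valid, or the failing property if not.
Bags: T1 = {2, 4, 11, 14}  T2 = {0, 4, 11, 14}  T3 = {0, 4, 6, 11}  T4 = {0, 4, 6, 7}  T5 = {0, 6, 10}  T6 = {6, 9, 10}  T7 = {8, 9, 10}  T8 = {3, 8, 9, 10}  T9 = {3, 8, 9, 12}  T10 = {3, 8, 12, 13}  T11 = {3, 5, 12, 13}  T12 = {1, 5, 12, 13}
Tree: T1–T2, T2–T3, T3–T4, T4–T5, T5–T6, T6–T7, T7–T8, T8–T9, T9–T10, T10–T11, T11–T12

A tree decomposition must satisfy three properties: every vertex lies in some bag; for every edge, both endpoints lie together in some bag; and for every vertex, the bags containing it form a connected subtree. Here edge (7,10) lies in no bag, so the decomposition is invalid.

No — edge (7,10) lies in no bag.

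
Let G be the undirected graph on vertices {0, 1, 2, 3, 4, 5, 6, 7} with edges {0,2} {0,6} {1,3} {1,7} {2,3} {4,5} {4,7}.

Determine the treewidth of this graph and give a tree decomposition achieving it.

Treewidth 1.
Bags: B1 = {0, 6}  B2 = {0, 2}  B3 = {2, 3}  B4 = {1, 3}  B5 = {1, 7}  B6 = {4, 7}  B7 = {4, 5}
Tree: B1–B2, B2–B3, B3–B4, B4–B5, B5–B6, B6–B7

Every bag has size at most 2, so the width is 2 − 1 = 1 and tw(G) ≤ 1. G has an edge, so its treewidth is at least 1. Combining the bounds, tw(G) = 1.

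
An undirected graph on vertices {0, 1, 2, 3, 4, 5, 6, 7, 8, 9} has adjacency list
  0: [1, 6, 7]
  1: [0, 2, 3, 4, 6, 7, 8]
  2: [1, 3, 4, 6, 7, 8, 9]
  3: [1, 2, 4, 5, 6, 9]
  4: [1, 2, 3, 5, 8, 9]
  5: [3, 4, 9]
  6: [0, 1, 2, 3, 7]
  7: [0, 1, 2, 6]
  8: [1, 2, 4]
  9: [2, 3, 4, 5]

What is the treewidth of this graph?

3

A width-3 tree decomposition is:
Bags: B1 = {1, 2, 3, 4}  B2 = {1, 2, 3, 6}  B3 = {1, 2, 6, 7}  B4 = {2, 3, 4, 9}  B5 = {1, 2, 4, 8}  B6 = {0, 1, 6, 7}  B7 = {3, 4, 5, 9}
Tree: B1–B2, B2–B3, B1–B4, B1–B5, B3–B6, B4–B7
Each bag holds 4 vertices, so the decomposition has width 3, which upper-bounds the treewidth. For the lower bound, the 4 vertices {0, 1, 6, 7} are pairwise adjacent, and any tree decomposition puts a clique entirely inside one bag — forcing width ≥ 3. Therefore the treewidth is 3.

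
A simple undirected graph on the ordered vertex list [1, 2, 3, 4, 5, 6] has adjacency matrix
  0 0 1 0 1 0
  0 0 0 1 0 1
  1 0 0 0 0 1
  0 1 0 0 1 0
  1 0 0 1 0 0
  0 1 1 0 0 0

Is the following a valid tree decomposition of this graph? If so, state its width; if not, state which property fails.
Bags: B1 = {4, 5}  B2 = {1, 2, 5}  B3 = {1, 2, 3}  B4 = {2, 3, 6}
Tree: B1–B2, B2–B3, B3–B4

A tree decomposition must satisfy three properties: every vertex lies in some bag; for every edge, both endpoints lie together in some bag; and for every vertex, the bags containing it form a connected subtree. Here edge (2,4) lies in no bag, so the decomposition is invalid.

No — edge (2,4) lies in no bag.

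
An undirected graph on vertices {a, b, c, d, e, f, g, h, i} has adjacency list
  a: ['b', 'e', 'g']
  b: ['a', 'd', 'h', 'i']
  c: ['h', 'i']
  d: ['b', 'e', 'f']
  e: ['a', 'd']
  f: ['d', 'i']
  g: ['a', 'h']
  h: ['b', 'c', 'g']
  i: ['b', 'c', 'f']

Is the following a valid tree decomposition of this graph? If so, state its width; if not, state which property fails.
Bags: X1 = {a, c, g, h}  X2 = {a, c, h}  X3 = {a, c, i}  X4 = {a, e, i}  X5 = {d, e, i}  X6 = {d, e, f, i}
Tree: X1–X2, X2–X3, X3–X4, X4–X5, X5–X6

No — vertex b appears in no bag.

A tree decomposition must satisfy three properties: every vertex lies in some bag; for every edge, both endpoints lie together in some bag; and for every vertex, the bags containing it form a connected subtree. Here vertex b appears in no bag, so the decomposition is invalid.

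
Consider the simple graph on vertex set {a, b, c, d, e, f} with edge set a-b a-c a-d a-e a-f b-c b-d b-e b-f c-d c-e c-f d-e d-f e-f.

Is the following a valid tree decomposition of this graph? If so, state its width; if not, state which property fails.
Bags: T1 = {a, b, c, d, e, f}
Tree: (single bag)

Yes; width 5.

Vertex coverage: the bags together contain {a, b, c, d, e, f}, the full vertex set. Edge coverage: each edge of G has both endpoints in at least one bag. Running intersection: for every vertex, the bags containing it form a connected subtree. All three properties hold, so this is a valid tree decomposition of width max|bag| − 1 = 5, and hence tw(G) ≤ 5.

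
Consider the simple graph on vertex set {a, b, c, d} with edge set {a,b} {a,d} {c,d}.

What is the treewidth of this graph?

1

A width-1 tree decomposition is:
Bags: B1 = {a, d}  B2 = {a, b}  B3 = {c, d}
Tree: B1–B2, B1–B3
The largest bag has 2 vertices, giving width 1; this decomposition certifies tw(G) ≤ 1. G has an edge, so its treewidth is at least 1. Therefore the treewidth is 1.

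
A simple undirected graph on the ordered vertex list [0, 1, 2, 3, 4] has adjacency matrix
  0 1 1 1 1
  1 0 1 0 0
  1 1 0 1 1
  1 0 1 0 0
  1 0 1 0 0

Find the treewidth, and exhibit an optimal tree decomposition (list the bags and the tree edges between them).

Every bag has size at most 3, so the width is 3 − 1 = 2 and tw(G) ≤ 2. For the lower bound, the 3 vertices {0, 1, 2} are pairwise adjacent, and any tree decomposition puts a clique entirely inside one bag — forcing width ≥ 2. Therefore the treewidth is 2.

Treewidth 2.
Bags: B1 = {0, 2, 3}  B2 = {0, 2, 4}  B3 = {0, 1, 2}
Tree: B1–B2, B1–B3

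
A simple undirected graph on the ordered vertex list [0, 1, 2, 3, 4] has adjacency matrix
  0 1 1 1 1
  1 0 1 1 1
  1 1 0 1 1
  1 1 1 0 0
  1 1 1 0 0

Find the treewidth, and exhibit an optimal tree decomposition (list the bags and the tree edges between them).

Each bag holds 4 vertices, so the decomposition has width 3, which upper-bounds the treewidth. Conversely, {0, 1, 2, 3} is a clique of size 4, and the vertices of any clique must share a bag in every tree decomposition; so some bag has ≥ 4 vertices and tw(G) ≥ 3. Therefore the treewidth is 3.

Treewidth 3.
One such decomposition:
Bags: B1 = {0, 1, 2, 4}  B2 = {0, 1, 2, 3}
Tree: B1–B2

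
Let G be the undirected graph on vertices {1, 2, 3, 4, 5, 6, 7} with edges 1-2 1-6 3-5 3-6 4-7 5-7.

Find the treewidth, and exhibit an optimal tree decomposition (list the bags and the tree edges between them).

Every bag has size at most 2, so the width is 2 − 1 = 1 and tw(G) ≤ 1. G has an edge, so its treewidth is at least 1. The upper and lower bounds meet at 1, so that is the treewidth.

Treewidth 1.
Bags: B1 = {1, 2}  B2 = {1, 6}  B3 = {3, 6}  B4 = {3, 5}  B5 = {5, 7}  B6 = {4, 7}
Tree: B1–B2, B2–B3, B3–B4, B4–B5, B5–B6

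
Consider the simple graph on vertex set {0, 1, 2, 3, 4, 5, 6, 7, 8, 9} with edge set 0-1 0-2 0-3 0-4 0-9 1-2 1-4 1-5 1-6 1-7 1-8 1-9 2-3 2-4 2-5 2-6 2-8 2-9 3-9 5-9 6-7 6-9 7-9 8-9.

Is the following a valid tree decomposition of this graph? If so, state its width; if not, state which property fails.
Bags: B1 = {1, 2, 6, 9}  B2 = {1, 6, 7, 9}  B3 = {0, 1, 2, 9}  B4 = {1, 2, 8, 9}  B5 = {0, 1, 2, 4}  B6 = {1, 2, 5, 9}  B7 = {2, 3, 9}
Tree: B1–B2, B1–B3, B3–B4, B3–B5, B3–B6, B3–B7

No — edge (0,3) lies in no bag.

A tree decomposition must satisfy three properties: every vertex lies in some bag; for every edge, both endpoints lie together in some bag; and for every vertex, the bags containing it form a connected subtree. Here edge (0,3) lies in no bag, so the decomposition is invalid.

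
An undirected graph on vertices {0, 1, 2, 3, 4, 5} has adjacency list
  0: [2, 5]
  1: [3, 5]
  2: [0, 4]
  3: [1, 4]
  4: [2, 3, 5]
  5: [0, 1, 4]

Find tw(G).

2

A width-2 tree decomposition is:
Bags: B1 = {0, 2, 4}  B2 = {0, 4, 5}  B3 = {3, 4, 5}  B4 = {1, 3, 5}
Tree: B1–B2, B2–B3, B3–B4
The largest bag has 3 vertices, giving width 2; this decomposition certifies tw(G) ≤ 2. For the lower bound, G contains the cycle 2–0–5–4–2, so G is not a forest; only forests have treewidth ≤ 1, hence tw(G) ≥ 2. Combining the bounds, tw(G) = 2.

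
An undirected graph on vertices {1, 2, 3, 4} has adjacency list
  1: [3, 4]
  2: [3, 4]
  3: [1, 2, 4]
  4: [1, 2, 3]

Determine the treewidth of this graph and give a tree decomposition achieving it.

Every bag has size at most 3, so the width is 3 − 1 = 2 and tw(G) ≤ 2. Conversely, {1, 3, 4} is a clique of size 3, and the vertices of any clique must share a bag in every tree decomposition; so some bag has ≥ 3 vertices and tw(G) ≥ 2. The upper and lower bounds meet at 2, so that is the treewidth.

Treewidth 2.
Bags: B1 = {1, 3, 4}  B2 = {2, 3, 4}
Tree: B1–B2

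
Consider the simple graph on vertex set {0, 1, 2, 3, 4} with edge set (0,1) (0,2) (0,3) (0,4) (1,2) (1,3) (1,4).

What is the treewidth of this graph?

A width-2 tree decomposition is:
Bags: B1 = {0, 1, 4}  B2 = {0, 1, 3}  B3 = {0, 1, 2}
Tree: B1–B2, B2–B3
Each bag holds 3 vertices, so the decomposition has width 2, which upper-bounds the treewidth. On the other hand G contains the 3-clique {0, 1, 2}. A clique must lie in a single bag of any decomposition, so no decomposition can have width below 2. Hence tw(G) = 2 exactly.

2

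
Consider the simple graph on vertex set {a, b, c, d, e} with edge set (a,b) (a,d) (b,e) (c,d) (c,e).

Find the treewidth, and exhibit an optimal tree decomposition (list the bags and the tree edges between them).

Treewidth 2.
Bags: B1 = {a, b, d}  B2 = {b, d, e}  B3 = {c, d, e}
Tree: B1–B2, B2–B3

Each bag holds 3 vertices, so the decomposition has width 2, which upper-bounds the treewidth. For the lower bound, G contains the cycle d–a–b–e–c–d, so G is not a forest; only forests have treewidth ≤ 1, hence tw(G) ≥ 2. Therefore the treewidth is 2.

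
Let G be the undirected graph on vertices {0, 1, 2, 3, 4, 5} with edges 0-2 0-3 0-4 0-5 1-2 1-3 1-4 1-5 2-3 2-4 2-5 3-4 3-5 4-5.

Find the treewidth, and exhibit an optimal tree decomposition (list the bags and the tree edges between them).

Each bag holds 5 vertices, so the decomposition has width 4, which upper-bounds the treewidth. Conversely, {0, 2, 3, 4, 5} is a clique of size 5, and the vertices of any clique must share a bag in every tree decomposition; so some bag has ≥ 5 vertices and tw(G) ≥ 4. The upper and lower bounds meet at 4, so that is the treewidth.

Treewidth 4.
One such decomposition:
Bags: B1 = {0, 2, 3, 4, 5}  B2 = {1, 2, 3, 4, 5}
Tree: B1–B2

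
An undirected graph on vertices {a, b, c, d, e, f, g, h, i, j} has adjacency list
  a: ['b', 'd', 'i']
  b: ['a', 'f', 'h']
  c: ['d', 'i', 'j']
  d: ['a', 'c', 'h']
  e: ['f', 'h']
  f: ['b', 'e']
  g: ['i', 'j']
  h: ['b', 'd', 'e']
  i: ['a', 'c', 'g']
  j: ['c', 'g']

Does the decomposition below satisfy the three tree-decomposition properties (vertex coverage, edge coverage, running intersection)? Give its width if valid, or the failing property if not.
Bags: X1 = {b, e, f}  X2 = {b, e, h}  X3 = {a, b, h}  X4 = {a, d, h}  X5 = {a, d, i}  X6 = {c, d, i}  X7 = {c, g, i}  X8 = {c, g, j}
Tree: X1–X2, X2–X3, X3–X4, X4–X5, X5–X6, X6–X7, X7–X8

Yes; width 2.

Every vertex of G appears in some bag (union = {a, b, c, d, e, f, g, h, i, j}); every edge is covered by a bag; and for each vertex v the set of bags containing v is connected in the bag tree. The decomposition is therefore valid. The largest bag has 3 vertices, so the width is 2.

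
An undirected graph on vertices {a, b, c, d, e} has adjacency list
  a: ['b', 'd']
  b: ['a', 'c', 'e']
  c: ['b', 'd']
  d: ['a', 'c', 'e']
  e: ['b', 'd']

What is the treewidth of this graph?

2

A width-2 tree decomposition is:
Bags: B1 = {b, d, e}  B2 = {b, c, d}  B3 = {a, b, d}
Tree: B1–B2, B2–B3
Every bag has size at most 3, so the width is 3 − 1 = 2 and tw(G) ≤ 2. For the lower bound, G contains the cycle b–e–d–c–b, so G is not a forest; only forests have treewidth ≤ 1, hence tw(G) ≥ 2. Hence tw(G) = 2 exactly.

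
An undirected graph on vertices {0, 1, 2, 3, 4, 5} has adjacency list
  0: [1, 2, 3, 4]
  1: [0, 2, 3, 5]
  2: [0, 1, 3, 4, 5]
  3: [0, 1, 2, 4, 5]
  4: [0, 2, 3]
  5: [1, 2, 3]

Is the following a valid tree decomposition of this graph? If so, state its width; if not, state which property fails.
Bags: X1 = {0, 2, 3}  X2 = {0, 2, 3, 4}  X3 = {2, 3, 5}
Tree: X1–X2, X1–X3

A tree decomposition must satisfy three properties: every vertex lies in some bag; for every edge, both endpoints lie together in some bag; and for every vertex, the bags containing it form a connected subtree. Here vertex 1 appears in no bag, so the decomposition is invalid.

No — vertex 1 appears in no bag.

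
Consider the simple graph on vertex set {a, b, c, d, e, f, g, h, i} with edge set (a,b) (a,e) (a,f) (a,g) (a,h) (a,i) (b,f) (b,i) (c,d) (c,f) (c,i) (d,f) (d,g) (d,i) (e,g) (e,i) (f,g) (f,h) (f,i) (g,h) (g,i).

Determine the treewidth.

3

A width-3 tree decomposition is:
Bags: B1 = {a, b, f, i}  B2 = {a, f, g, i}  B3 = {d, f, g, i}  B4 = {a, e, g, i}  B5 = {c, d, f, i}  B6 = {a, f, g, h}
Tree: B1–B2, B2–B3, B2–B4, B3–B5, B2–B6
Each bag holds 4 vertices, so the decomposition has width 3, which upper-bounds the treewidth. For the lower bound, the 4 vertices {a, e, g, i} are pairwise adjacent, and any tree decomposition puts a clique entirely inside one bag — forcing width ≥ 3. The upper and lower bounds meet at 3, so that is the treewidth.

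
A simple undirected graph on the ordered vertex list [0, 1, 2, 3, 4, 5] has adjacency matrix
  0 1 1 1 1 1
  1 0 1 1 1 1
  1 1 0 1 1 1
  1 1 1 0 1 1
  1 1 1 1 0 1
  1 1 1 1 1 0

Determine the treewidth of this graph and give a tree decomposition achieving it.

A single bag containing all 6 vertices is trivially a valid decomposition of width 5. For the lower bound, the 6 vertices {0, 1, 2, 3, 4, 5} are pairwise adjacent, and any tree decomposition puts a clique entirely inside one bag — forcing width ≥ 5. The upper and lower bounds meet at 5, so that is the treewidth.

Treewidth 5.
One such decomposition:
Bags: B1 = {0, 1, 2, 3, 4, 5}
Tree: (single bag)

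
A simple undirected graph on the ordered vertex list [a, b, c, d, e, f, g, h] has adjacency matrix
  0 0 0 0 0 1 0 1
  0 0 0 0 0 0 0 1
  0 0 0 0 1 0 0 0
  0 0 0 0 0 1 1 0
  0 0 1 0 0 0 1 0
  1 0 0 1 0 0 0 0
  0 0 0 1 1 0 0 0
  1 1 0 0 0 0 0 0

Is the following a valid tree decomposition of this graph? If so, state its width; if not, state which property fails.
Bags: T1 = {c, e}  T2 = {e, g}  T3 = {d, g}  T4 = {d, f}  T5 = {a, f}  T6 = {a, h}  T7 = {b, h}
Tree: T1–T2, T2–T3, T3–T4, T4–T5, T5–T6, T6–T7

Vertex coverage: the bags together contain {a, b, c, d, e, f, g, h}, the full vertex set. Edge coverage: each edge of G has both endpoints in at least one bag. Running intersection: for every vertex, the bags containing it form a connected subtree. All three properties hold, so this is a valid tree decomposition of width max|bag| − 1 = 1, and hence tw(G) ≤ 1.

Yes; width 1.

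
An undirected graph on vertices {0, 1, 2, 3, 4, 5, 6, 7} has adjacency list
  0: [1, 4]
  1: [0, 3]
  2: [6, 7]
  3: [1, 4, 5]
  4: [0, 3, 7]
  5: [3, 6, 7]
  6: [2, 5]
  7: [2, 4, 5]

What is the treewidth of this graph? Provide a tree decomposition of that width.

The largest bag has 3 vertices, giving width 2; this decomposition certifies tw(G) ≤ 2. The edges 2–6–5–7–2 form a cycle, so G is not a tree and its treewidth is at least 2. The upper and lower bounds meet at 2, so that is the treewidth.

Treewidth 2.
Bags: B1 = {2, 6, 7}  B2 = {5, 6, 7}  B3 = {4, 5, 7}  B4 = {3, 4, 5}  B5 = {0, 3, 4}  B6 = {0, 1, 3}
Tree: B1–B2, B2–B3, B3–B4, B4–B5, B5–B6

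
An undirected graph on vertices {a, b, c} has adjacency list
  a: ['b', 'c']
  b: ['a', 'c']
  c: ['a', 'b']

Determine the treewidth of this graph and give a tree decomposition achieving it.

A single bag containing all 3 vertices is trivially a valid decomposition of width 2. For the lower bound, the 3 vertices {a, b, c} are pairwise adjacent, and any tree decomposition puts a clique entirely inside one bag — forcing width ≥ 2. The upper and lower bounds meet at 2, so that is the treewidth.

Treewidth 2.
One such decomposition:
Bags: B1 = {a, b, c}
Tree: (single bag)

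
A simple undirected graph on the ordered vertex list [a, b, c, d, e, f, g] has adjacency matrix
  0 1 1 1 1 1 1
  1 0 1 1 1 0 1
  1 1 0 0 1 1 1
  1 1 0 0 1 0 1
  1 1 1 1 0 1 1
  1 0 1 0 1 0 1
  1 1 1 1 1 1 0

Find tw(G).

4

A width-4 tree decomposition is:
Bags: B1 = {a, b, d, e, g}  B2 = {a, b, c, e, g}  B3 = {a, c, e, f, g}
Tree: B1–B2, B2–B3
Each bag holds 5 vertices, so the decomposition has width 4, which upper-bounds the treewidth. On the other hand G contains the 5-clique {a, b, d, e, g}. A clique must lie in a single bag of any decomposition, so no decomposition can have width below 4. Hence tw(G) = 4 exactly.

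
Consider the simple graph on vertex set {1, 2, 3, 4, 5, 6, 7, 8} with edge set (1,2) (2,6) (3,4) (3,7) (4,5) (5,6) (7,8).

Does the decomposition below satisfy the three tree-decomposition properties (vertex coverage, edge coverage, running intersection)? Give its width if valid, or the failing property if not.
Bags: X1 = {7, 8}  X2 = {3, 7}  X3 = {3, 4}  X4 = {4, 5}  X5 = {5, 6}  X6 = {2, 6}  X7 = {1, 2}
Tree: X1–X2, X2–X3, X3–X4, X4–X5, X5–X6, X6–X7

Yes; width 1.

Vertex coverage: the bags together contain {1, 2, 3, 4, 5, 6, 7, 8}, the full vertex set. Edge coverage: each edge of G has both endpoints in at least one bag. Running intersection: for every vertex, the bags containing it form a connected subtree. All three properties hold, so this is a valid tree decomposition of width max|bag| − 1 = 1, and hence tw(G) ≤ 1.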